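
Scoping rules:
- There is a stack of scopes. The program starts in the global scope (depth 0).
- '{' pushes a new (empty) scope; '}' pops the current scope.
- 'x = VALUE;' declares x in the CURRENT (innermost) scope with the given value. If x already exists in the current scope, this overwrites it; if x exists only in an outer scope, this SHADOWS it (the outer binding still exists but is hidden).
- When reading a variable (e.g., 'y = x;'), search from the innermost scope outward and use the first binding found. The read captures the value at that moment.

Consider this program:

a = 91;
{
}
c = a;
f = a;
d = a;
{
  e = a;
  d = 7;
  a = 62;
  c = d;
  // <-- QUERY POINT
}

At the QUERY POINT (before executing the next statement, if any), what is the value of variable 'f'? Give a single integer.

Answer: 91

Derivation:
Step 1: declare a=91 at depth 0
Step 2: enter scope (depth=1)
Step 3: exit scope (depth=0)
Step 4: declare c=(read a)=91 at depth 0
Step 5: declare f=(read a)=91 at depth 0
Step 6: declare d=(read a)=91 at depth 0
Step 7: enter scope (depth=1)
Step 8: declare e=(read a)=91 at depth 1
Step 9: declare d=7 at depth 1
Step 10: declare a=62 at depth 1
Step 11: declare c=(read d)=7 at depth 1
Visible at query point: a=62 c=7 d=7 e=91 f=91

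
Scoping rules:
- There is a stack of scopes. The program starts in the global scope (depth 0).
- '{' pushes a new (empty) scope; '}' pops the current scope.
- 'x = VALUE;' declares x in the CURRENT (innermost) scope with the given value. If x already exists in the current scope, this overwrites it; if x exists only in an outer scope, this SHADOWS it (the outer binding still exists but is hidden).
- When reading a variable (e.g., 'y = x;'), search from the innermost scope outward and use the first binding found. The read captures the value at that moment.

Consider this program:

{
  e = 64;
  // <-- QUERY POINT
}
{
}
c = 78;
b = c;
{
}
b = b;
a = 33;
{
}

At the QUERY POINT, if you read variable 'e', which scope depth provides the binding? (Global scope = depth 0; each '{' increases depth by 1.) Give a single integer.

Answer: 1

Derivation:
Step 1: enter scope (depth=1)
Step 2: declare e=64 at depth 1
Visible at query point: e=64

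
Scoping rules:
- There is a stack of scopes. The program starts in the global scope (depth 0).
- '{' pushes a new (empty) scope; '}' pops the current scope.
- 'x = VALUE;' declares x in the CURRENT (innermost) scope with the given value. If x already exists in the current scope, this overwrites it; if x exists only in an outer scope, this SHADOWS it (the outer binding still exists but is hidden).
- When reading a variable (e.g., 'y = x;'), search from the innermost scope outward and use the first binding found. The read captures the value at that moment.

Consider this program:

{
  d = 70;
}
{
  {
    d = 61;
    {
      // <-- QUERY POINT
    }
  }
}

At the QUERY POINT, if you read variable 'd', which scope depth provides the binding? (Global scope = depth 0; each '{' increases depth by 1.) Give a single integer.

Answer: 2

Derivation:
Step 1: enter scope (depth=1)
Step 2: declare d=70 at depth 1
Step 3: exit scope (depth=0)
Step 4: enter scope (depth=1)
Step 5: enter scope (depth=2)
Step 6: declare d=61 at depth 2
Step 7: enter scope (depth=3)
Visible at query point: d=61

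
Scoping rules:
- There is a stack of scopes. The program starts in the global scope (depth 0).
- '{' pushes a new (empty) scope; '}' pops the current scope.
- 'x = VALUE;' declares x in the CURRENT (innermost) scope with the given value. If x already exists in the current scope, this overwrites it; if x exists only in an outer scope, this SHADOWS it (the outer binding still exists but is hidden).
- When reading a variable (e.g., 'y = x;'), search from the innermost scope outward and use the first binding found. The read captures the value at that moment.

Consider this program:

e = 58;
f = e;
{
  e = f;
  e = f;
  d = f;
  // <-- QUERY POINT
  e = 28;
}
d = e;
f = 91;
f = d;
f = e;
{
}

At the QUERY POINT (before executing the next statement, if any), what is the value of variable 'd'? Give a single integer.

Step 1: declare e=58 at depth 0
Step 2: declare f=(read e)=58 at depth 0
Step 3: enter scope (depth=1)
Step 4: declare e=(read f)=58 at depth 1
Step 5: declare e=(read f)=58 at depth 1
Step 6: declare d=(read f)=58 at depth 1
Visible at query point: d=58 e=58 f=58

Answer: 58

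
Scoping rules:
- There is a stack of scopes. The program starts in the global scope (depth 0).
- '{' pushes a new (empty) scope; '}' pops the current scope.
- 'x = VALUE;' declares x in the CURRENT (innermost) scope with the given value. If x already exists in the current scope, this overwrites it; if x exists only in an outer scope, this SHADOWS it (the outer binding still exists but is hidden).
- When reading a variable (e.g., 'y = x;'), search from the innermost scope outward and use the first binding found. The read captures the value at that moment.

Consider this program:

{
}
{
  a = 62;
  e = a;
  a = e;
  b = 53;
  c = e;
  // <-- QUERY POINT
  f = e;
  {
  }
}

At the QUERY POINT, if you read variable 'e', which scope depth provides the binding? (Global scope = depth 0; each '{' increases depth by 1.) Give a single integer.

Step 1: enter scope (depth=1)
Step 2: exit scope (depth=0)
Step 3: enter scope (depth=1)
Step 4: declare a=62 at depth 1
Step 5: declare e=(read a)=62 at depth 1
Step 6: declare a=(read e)=62 at depth 1
Step 7: declare b=53 at depth 1
Step 8: declare c=(read e)=62 at depth 1
Visible at query point: a=62 b=53 c=62 e=62

Answer: 1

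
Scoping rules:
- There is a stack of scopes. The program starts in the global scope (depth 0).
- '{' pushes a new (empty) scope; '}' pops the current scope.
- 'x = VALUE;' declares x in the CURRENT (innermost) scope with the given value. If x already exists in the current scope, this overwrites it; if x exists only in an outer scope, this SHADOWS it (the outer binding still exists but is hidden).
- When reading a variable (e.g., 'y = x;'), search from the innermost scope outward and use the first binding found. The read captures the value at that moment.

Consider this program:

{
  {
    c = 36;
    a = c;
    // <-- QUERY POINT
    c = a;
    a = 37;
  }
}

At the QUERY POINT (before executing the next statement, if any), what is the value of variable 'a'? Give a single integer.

Step 1: enter scope (depth=1)
Step 2: enter scope (depth=2)
Step 3: declare c=36 at depth 2
Step 4: declare a=(read c)=36 at depth 2
Visible at query point: a=36 c=36

Answer: 36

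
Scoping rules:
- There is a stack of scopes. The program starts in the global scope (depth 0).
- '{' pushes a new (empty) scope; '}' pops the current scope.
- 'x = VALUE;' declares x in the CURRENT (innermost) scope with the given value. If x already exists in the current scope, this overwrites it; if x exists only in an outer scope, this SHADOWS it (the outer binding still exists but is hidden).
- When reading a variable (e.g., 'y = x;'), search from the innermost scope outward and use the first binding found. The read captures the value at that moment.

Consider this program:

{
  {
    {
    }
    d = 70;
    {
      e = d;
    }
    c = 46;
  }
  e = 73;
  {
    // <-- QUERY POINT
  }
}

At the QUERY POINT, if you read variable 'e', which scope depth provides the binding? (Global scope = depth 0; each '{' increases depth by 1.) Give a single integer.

Answer: 1

Derivation:
Step 1: enter scope (depth=1)
Step 2: enter scope (depth=2)
Step 3: enter scope (depth=3)
Step 4: exit scope (depth=2)
Step 5: declare d=70 at depth 2
Step 6: enter scope (depth=3)
Step 7: declare e=(read d)=70 at depth 3
Step 8: exit scope (depth=2)
Step 9: declare c=46 at depth 2
Step 10: exit scope (depth=1)
Step 11: declare e=73 at depth 1
Step 12: enter scope (depth=2)
Visible at query point: e=73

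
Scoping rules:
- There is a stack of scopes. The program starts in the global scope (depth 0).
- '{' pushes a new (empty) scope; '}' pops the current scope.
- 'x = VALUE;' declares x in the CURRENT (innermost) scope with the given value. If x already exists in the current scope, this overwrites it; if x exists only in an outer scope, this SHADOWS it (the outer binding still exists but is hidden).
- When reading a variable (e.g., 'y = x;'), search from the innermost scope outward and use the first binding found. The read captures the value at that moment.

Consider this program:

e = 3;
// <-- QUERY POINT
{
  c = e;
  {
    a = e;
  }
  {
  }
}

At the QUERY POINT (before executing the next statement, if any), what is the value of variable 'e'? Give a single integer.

Answer: 3

Derivation:
Step 1: declare e=3 at depth 0
Visible at query point: e=3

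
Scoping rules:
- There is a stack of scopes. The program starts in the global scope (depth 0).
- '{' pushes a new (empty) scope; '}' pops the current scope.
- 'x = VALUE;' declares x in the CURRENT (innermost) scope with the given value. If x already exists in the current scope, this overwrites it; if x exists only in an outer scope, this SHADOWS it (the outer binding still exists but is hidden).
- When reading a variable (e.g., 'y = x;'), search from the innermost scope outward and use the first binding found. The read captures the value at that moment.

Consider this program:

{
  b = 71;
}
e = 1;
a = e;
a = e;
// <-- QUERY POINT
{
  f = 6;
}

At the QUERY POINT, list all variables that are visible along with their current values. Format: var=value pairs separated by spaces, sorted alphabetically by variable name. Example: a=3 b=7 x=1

Answer: a=1 e=1

Derivation:
Step 1: enter scope (depth=1)
Step 2: declare b=71 at depth 1
Step 3: exit scope (depth=0)
Step 4: declare e=1 at depth 0
Step 5: declare a=(read e)=1 at depth 0
Step 6: declare a=(read e)=1 at depth 0
Visible at query point: a=1 e=1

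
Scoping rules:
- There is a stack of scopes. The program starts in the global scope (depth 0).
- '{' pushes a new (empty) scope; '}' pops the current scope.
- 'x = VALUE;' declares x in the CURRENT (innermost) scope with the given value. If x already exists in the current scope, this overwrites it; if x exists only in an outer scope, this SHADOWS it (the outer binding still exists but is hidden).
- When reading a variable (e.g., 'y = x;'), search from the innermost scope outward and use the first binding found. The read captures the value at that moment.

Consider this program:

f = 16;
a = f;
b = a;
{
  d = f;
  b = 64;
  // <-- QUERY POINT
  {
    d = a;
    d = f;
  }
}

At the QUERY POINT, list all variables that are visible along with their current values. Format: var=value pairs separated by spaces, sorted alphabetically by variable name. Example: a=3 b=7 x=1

Answer: a=16 b=64 d=16 f=16

Derivation:
Step 1: declare f=16 at depth 0
Step 2: declare a=(read f)=16 at depth 0
Step 3: declare b=(read a)=16 at depth 0
Step 4: enter scope (depth=1)
Step 5: declare d=(read f)=16 at depth 1
Step 6: declare b=64 at depth 1
Visible at query point: a=16 b=64 d=16 f=16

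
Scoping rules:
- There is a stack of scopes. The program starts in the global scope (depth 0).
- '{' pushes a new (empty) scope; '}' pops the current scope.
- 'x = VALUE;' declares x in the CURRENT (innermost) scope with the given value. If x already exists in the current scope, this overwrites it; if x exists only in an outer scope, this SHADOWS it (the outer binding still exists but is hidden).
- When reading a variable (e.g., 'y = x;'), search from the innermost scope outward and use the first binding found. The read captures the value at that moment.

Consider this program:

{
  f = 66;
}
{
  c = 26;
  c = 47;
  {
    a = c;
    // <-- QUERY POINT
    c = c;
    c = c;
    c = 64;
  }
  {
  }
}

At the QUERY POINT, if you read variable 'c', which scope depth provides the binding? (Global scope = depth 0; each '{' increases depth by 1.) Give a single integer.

Answer: 1

Derivation:
Step 1: enter scope (depth=1)
Step 2: declare f=66 at depth 1
Step 3: exit scope (depth=0)
Step 4: enter scope (depth=1)
Step 5: declare c=26 at depth 1
Step 6: declare c=47 at depth 1
Step 7: enter scope (depth=2)
Step 8: declare a=(read c)=47 at depth 2
Visible at query point: a=47 c=47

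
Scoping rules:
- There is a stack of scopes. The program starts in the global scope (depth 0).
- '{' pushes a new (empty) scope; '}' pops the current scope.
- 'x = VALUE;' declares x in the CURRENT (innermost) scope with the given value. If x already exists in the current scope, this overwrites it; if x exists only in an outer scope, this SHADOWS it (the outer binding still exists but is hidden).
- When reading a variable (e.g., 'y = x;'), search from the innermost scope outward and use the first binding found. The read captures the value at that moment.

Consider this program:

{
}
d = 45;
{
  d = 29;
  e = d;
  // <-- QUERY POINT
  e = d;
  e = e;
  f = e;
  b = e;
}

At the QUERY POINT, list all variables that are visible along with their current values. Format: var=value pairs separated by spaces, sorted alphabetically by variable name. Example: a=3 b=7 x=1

Answer: d=29 e=29

Derivation:
Step 1: enter scope (depth=1)
Step 2: exit scope (depth=0)
Step 3: declare d=45 at depth 0
Step 4: enter scope (depth=1)
Step 5: declare d=29 at depth 1
Step 6: declare e=(read d)=29 at depth 1
Visible at query point: d=29 e=29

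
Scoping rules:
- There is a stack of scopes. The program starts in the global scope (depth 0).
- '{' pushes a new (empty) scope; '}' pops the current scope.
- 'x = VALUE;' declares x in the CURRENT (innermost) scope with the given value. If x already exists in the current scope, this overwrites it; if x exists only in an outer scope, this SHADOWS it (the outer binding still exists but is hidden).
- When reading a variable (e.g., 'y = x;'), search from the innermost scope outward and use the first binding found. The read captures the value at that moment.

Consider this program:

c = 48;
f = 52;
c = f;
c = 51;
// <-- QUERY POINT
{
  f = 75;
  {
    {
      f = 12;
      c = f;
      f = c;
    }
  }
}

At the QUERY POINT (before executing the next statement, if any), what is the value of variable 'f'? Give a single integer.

Step 1: declare c=48 at depth 0
Step 2: declare f=52 at depth 0
Step 3: declare c=(read f)=52 at depth 0
Step 4: declare c=51 at depth 0
Visible at query point: c=51 f=52

Answer: 52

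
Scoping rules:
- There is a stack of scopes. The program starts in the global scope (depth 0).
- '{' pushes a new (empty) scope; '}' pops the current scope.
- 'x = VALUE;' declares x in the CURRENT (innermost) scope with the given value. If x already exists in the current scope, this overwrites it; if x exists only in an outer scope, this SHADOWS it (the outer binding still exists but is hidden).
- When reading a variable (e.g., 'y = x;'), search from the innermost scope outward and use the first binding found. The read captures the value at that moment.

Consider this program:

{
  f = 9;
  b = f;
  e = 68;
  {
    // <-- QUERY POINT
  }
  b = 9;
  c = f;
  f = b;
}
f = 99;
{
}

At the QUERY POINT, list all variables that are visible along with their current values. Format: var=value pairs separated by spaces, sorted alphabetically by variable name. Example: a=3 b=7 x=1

Answer: b=9 e=68 f=9

Derivation:
Step 1: enter scope (depth=1)
Step 2: declare f=9 at depth 1
Step 3: declare b=(read f)=9 at depth 1
Step 4: declare e=68 at depth 1
Step 5: enter scope (depth=2)
Visible at query point: b=9 e=68 f=9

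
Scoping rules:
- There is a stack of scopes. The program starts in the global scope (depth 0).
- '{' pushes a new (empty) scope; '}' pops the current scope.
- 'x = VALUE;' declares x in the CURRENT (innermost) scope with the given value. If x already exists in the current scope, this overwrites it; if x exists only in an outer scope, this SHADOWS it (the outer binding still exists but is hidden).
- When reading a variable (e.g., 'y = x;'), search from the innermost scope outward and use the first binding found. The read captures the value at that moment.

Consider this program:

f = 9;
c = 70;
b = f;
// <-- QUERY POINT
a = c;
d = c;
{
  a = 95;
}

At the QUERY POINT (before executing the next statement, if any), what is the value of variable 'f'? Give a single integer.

Answer: 9

Derivation:
Step 1: declare f=9 at depth 0
Step 2: declare c=70 at depth 0
Step 3: declare b=(read f)=9 at depth 0
Visible at query point: b=9 c=70 f=9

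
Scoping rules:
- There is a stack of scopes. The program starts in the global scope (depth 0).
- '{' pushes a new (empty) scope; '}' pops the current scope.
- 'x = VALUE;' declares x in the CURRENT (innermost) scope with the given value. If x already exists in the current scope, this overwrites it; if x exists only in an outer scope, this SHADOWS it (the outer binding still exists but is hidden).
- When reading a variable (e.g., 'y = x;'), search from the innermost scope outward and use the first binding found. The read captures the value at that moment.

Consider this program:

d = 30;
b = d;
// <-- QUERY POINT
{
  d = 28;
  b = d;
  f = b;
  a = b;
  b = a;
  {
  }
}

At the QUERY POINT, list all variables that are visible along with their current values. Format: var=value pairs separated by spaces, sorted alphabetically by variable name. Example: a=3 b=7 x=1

Answer: b=30 d=30

Derivation:
Step 1: declare d=30 at depth 0
Step 2: declare b=(read d)=30 at depth 0
Visible at query point: b=30 d=30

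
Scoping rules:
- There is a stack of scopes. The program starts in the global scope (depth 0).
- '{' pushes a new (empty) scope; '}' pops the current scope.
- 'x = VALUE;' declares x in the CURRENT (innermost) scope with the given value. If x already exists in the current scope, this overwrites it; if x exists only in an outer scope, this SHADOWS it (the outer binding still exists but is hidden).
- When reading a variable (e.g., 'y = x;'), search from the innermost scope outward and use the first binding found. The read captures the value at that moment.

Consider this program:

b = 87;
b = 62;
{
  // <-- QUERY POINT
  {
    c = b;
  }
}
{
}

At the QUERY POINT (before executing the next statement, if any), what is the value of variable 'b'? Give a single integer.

Answer: 62

Derivation:
Step 1: declare b=87 at depth 0
Step 2: declare b=62 at depth 0
Step 3: enter scope (depth=1)
Visible at query point: b=62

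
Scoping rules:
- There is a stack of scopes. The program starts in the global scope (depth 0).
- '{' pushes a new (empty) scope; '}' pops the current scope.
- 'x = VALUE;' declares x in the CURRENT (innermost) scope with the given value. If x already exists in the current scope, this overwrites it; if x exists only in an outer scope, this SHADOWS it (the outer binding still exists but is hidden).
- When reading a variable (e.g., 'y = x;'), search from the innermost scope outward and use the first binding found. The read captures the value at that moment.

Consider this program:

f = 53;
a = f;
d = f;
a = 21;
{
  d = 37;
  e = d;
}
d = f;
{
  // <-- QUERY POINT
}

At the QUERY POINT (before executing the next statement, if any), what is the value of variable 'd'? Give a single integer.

Answer: 53

Derivation:
Step 1: declare f=53 at depth 0
Step 2: declare a=(read f)=53 at depth 0
Step 3: declare d=(read f)=53 at depth 0
Step 4: declare a=21 at depth 0
Step 5: enter scope (depth=1)
Step 6: declare d=37 at depth 1
Step 7: declare e=(read d)=37 at depth 1
Step 8: exit scope (depth=0)
Step 9: declare d=(read f)=53 at depth 0
Step 10: enter scope (depth=1)
Visible at query point: a=21 d=53 f=53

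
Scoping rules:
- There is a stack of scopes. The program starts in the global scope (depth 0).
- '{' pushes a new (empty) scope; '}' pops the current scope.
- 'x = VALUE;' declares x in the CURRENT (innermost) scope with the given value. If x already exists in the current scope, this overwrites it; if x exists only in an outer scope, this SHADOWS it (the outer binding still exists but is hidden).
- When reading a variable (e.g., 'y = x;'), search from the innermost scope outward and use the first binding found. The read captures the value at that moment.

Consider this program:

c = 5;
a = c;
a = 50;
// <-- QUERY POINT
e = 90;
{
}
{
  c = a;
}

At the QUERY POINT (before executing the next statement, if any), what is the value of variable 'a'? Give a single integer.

Answer: 50

Derivation:
Step 1: declare c=5 at depth 0
Step 2: declare a=(read c)=5 at depth 0
Step 3: declare a=50 at depth 0
Visible at query point: a=50 c=5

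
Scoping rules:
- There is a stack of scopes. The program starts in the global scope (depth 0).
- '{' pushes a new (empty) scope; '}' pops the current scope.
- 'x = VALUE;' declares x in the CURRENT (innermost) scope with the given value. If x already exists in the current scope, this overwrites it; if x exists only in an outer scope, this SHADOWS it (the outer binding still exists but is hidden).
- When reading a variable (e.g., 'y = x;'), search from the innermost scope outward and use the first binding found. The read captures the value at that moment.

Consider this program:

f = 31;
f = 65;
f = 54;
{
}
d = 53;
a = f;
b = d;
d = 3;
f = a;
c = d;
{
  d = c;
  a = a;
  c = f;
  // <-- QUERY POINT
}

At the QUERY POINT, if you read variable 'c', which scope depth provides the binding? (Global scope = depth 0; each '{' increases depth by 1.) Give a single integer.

Answer: 1

Derivation:
Step 1: declare f=31 at depth 0
Step 2: declare f=65 at depth 0
Step 3: declare f=54 at depth 0
Step 4: enter scope (depth=1)
Step 5: exit scope (depth=0)
Step 6: declare d=53 at depth 0
Step 7: declare a=(read f)=54 at depth 0
Step 8: declare b=(read d)=53 at depth 0
Step 9: declare d=3 at depth 0
Step 10: declare f=(read a)=54 at depth 0
Step 11: declare c=(read d)=3 at depth 0
Step 12: enter scope (depth=1)
Step 13: declare d=(read c)=3 at depth 1
Step 14: declare a=(read a)=54 at depth 1
Step 15: declare c=(read f)=54 at depth 1
Visible at query point: a=54 b=53 c=54 d=3 f=54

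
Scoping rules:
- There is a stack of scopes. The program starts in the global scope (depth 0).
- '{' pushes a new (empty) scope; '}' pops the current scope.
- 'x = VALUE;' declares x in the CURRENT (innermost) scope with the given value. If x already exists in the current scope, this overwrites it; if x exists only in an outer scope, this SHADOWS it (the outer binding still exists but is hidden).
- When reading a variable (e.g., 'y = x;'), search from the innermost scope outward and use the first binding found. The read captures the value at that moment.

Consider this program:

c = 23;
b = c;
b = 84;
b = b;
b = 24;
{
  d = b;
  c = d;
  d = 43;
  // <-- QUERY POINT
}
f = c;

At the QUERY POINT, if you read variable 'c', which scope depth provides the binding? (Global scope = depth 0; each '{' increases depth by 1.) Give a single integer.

Step 1: declare c=23 at depth 0
Step 2: declare b=(read c)=23 at depth 0
Step 3: declare b=84 at depth 0
Step 4: declare b=(read b)=84 at depth 0
Step 5: declare b=24 at depth 0
Step 6: enter scope (depth=1)
Step 7: declare d=(read b)=24 at depth 1
Step 8: declare c=(read d)=24 at depth 1
Step 9: declare d=43 at depth 1
Visible at query point: b=24 c=24 d=43

Answer: 1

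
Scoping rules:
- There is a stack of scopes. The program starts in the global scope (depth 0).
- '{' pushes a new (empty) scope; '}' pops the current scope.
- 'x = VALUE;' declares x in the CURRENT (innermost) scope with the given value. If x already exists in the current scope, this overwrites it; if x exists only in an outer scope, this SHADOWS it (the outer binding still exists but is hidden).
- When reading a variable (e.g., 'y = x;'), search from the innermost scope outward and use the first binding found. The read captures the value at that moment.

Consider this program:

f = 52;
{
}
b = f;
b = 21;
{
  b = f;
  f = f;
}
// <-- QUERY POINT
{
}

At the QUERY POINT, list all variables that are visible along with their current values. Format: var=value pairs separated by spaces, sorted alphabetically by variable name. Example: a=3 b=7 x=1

Step 1: declare f=52 at depth 0
Step 2: enter scope (depth=1)
Step 3: exit scope (depth=0)
Step 4: declare b=(read f)=52 at depth 0
Step 5: declare b=21 at depth 0
Step 6: enter scope (depth=1)
Step 7: declare b=(read f)=52 at depth 1
Step 8: declare f=(read f)=52 at depth 1
Step 9: exit scope (depth=0)
Visible at query point: b=21 f=52

Answer: b=21 f=52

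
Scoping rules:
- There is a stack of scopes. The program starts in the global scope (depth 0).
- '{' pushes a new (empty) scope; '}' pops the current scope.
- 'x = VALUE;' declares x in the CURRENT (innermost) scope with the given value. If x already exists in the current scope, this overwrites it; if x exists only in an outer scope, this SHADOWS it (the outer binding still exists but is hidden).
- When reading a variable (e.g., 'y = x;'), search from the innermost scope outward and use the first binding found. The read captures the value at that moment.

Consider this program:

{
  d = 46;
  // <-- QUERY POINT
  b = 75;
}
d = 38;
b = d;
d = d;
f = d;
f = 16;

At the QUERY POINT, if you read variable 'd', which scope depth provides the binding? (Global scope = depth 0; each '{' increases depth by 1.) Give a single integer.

Answer: 1

Derivation:
Step 1: enter scope (depth=1)
Step 2: declare d=46 at depth 1
Visible at query point: d=46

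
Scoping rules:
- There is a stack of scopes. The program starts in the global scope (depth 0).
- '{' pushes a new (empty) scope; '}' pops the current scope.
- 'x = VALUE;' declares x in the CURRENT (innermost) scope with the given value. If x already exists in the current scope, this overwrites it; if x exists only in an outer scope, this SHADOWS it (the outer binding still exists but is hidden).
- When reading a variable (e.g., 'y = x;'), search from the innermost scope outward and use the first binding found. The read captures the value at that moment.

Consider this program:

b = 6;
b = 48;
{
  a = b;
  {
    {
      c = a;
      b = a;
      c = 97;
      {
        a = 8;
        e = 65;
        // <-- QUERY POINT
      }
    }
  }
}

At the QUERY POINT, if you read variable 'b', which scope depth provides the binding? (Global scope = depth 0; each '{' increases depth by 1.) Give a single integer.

Step 1: declare b=6 at depth 0
Step 2: declare b=48 at depth 0
Step 3: enter scope (depth=1)
Step 4: declare a=(read b)=48 at depth 1
Step 5: enter scope (depth=2)
Step 6: enter scope (depth=3)
Step 7: declare c=(read a)=48 at depth 3
Step 8: declare b=(read a)=48 at depth 3
Step 9: declare c=97 at depth 3
Step 10: enter scope (depth=4)
Step 11: declare a=8 at depth 4
Step 12: declare e=65 at depth 4
Visible at query point: a=8 b=48 c=97 e=65

Answer: 3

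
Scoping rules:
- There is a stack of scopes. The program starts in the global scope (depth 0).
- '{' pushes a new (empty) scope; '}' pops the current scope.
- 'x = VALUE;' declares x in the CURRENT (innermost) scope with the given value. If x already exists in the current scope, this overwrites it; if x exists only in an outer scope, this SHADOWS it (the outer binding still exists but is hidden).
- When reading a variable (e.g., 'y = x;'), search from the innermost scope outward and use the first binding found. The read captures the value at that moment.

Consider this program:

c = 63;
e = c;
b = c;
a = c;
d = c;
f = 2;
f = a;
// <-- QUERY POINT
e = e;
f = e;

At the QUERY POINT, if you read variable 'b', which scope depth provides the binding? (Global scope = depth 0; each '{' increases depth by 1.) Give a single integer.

Answer: 0

Derivation:
Step 1: declare c=63 at depth 0
Step 2: declare e=(read c)=63 at depth 0
Step 3: declare b=(read c)=63 at depth 0
Step 4: declare a=(read c)=63 at depth 0
Step 5: declare d=(read c)=63 at depth 0
Step 6: declare f=2 at depth 0
Step 7: declare f=(read a)=63 at depth 0
Visible at query point: a=63 b=63 c=63 d=63 e=63 f=63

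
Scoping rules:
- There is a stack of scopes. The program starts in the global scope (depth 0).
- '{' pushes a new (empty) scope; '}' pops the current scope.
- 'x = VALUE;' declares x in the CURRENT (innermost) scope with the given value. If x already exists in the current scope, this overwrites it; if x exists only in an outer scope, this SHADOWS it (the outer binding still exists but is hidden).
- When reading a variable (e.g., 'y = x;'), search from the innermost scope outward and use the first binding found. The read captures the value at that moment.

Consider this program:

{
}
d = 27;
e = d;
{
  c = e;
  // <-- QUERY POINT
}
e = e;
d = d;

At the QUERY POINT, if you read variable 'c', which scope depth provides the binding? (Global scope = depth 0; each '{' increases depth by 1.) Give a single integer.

Answer: 1

Derivation:
Step 1: enter scope (depth=1)
Step 2: exit scope (depth=0)
Step 3: declare d=27 at depth 0
Step 4: declare e=(read d)=27 at depth 0
Step 5: enter scope (depth=1)
Step 6: declare c=(read e)=27 at depth 1
Visible at query point: c=27 d=27 e=27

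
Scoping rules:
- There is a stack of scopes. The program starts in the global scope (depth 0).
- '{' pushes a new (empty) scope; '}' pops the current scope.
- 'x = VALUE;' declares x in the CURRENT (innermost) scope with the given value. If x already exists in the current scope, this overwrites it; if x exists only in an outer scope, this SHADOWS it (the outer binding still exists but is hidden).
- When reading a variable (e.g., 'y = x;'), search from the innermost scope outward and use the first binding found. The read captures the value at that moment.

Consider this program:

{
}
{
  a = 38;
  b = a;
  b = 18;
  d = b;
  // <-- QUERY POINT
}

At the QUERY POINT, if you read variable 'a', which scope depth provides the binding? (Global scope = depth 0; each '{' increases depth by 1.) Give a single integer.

Step 1: enter scope (depth=1)
Step 2: exit scope (depth=0)
Step 3: enter scope (depth=1)
Step 4: declare a=38 at depth 1
Step 5: declare b=(read a)=38 at depth 1
Step 6: declare b=18 at depth 1
Step 7: declare d=(read b)=18 at depth 1
Visible at query point: a=38 b=18 d=18

Answer: 1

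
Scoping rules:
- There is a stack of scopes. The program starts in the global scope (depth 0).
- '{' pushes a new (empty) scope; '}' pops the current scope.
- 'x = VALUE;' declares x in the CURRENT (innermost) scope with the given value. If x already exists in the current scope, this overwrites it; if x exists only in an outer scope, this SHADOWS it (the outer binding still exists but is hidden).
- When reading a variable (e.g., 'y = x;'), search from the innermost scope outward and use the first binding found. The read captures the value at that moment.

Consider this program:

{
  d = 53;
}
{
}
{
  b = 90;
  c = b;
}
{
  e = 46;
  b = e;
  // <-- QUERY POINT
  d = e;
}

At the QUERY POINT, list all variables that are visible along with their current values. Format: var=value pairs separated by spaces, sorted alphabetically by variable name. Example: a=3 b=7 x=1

Answer: b=46 e=46

Derivation:
Step 1: enter scope (depth=1)
Step 2: declare d=53 at depth 1
Step 3: exit scope (depth=0)
Step 4: enter scope (depth=1)
Step 5: exit scope (depth=0)
Step 6: enter scope (depth=1)
Step 7: declare b=90 at depth 1
Step 8: declare c=(read b)=90 at depth 1
Step 9: exit scope (depth=0)
Step 10: enter scope (depth=1)
Step 11: declare e=46 at depth 1
Step 12: declare b=(read e)=46 at depth 1
Visible at query point: b=46 e=46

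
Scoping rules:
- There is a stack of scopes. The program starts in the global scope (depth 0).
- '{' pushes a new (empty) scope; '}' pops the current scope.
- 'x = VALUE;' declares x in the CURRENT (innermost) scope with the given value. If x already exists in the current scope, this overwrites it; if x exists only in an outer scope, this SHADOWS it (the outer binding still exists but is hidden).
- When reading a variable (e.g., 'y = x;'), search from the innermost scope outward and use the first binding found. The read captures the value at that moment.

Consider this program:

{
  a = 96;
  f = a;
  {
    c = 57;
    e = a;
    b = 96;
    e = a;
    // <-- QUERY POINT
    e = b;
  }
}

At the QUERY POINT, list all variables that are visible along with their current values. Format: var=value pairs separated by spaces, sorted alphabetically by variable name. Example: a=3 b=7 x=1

Step 1: enter scope (depth=1)
Step 2: declare a=96 at depth 1
Step 3: declare f=(read a)=96 at depth 1
Step 4: enter scope (depth=2)
Step 5: declare c=57 at depth 2
Step 6: declare e=(read a)=96 at depth 2
Step 7: declare b=96 at depth 2
Step 8: declare e=(read a)=96 at depth 2
Visible at query point: a=96 b=96 c=57 e=96 f=96

Answer: a=96 b=96 c=57 e=96 f=96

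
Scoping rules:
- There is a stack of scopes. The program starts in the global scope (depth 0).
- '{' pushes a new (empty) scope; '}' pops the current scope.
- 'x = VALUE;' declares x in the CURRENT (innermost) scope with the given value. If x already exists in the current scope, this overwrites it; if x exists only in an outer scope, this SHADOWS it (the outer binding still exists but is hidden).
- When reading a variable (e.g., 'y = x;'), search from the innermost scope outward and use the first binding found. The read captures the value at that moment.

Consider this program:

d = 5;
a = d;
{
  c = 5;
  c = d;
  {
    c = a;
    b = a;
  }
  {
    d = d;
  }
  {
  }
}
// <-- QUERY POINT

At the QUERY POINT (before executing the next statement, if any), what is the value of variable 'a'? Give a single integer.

Answer: 5

Derivation:
Step 1: declare d=5 at depth 0
Step 2: declare a=(read d)=5 at depth 0
Step 3: enter scope (depth=1)
Step 4: declare c=5 at depth 1
Step 5: declare c=(read d)=5 at depth 1
Step 6: enter scope (depth=2)
Step 7: declare c=(read a)=5 at depth 2
Step 8: declare b=(read a)=5 at depth 2
Step 9: exit scope (depth=1)
Step 10: enter scope (depth=2)
Step 11: declare d=(read d)=5 at depth 2
Step 12: exit scope (depth=1)
Step 13: enter scope (depth=2)
Step 14: exit scope (depth=1)
Step 15: exit scope (depth=0)
Visible at query point: a=5 d=5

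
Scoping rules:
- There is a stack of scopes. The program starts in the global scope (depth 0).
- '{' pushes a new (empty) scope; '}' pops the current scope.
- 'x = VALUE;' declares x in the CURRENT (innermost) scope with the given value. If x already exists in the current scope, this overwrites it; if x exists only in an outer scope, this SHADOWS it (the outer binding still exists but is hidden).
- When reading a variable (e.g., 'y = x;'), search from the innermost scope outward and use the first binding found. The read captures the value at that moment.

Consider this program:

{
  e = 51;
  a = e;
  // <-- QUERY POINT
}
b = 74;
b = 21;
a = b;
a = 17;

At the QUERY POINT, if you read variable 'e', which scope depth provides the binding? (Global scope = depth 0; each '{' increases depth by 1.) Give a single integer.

Step 1: enter scope (depth=1)
Step 2: declare e=51 at depth 1
Step 3: declare a=(read e)=51 at depth 1
Visible at query point: a=51 e=51

Answer: 1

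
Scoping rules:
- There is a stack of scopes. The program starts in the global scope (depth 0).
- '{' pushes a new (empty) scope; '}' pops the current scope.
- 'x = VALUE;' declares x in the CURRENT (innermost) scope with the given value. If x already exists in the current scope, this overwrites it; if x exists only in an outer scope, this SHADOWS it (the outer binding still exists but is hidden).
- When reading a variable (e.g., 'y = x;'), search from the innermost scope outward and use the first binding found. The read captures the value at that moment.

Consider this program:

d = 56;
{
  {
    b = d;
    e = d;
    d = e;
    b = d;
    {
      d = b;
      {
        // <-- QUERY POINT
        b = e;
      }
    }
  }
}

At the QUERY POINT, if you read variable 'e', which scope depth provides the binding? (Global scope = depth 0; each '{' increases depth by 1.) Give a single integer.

Answer: 2

Derivation:
Step 1: declare d=56 at depth 0
Step 2: enter scope (depth=1)
Step 3: enter scope (depth=2)
Step 4: declare b=(read d)=56 at depth 2
Step 5: declare e=(read d)=56 at depth 2
Step 6: declare d=(read e)=56 at depth 2
Step 7: declare b=(read d)=56 at depth 2
Step 8: enter scope (depth=3)
Step 9: declare d=(read b)=56 at depth 3
Step 10: enter scope (depth=4)
Visible at query point: b=56 d=56 e=56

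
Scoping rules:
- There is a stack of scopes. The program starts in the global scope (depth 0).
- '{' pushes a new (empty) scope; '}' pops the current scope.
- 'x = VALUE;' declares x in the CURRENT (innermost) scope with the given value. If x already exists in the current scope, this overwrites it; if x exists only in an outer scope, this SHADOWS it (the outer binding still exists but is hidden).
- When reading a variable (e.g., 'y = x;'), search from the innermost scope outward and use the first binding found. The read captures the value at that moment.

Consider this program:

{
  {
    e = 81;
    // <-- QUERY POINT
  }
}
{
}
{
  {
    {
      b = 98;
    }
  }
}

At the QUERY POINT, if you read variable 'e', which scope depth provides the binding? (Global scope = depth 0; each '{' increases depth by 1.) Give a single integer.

Step 1: enter scope (depth=1)
Step 2: enter scope (depth=2)
Step 3: declare e=81 at depth 2
Visible at query point: e=81

Answer: 2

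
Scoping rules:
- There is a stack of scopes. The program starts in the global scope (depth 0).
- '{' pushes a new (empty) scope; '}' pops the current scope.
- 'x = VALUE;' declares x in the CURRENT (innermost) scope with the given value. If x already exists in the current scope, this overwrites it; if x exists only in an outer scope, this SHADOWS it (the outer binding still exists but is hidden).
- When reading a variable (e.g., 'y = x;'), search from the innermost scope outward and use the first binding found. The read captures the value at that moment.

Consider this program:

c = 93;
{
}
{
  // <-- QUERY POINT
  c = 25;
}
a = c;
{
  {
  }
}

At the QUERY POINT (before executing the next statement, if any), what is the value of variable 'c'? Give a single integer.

Answer: 93

Derivation:
Step 1: declare c=93 at depth 0
Step 2: enter scope (depth=1)
Step 3: exit scope (depth=0)
Step 4: enter scope (depth=1)
Visible at query point: c=93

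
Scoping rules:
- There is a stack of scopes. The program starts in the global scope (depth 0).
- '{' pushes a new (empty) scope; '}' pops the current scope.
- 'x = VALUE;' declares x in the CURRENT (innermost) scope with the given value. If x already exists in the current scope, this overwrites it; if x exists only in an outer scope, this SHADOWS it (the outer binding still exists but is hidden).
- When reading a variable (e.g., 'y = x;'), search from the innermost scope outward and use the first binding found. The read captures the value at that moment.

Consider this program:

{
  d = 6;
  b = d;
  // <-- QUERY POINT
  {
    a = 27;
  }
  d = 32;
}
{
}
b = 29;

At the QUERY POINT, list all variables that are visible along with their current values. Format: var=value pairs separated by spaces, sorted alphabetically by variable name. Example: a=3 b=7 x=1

Step 1: enter scope (depth=1)
Step 2: declare d=6 at depth 1
Step 3: declare b=(read d)=6 at depth 1
Visible at query point: b=6 d=6

Answer: b=6 d=6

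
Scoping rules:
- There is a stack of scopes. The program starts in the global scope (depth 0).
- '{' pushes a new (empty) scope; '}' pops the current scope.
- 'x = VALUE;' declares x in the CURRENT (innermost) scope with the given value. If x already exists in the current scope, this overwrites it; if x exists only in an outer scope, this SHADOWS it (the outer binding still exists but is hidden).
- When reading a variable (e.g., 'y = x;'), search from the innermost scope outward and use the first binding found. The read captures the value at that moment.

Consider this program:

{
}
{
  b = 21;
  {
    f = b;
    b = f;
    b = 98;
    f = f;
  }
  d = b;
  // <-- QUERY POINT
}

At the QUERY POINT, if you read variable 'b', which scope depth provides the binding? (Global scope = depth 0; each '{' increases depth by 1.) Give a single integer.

Step 1: enter scope (depth=1)
Step 2: exit scope (depth=0)
Step 3: enter scope (depth=1)
Step 4: declare b=21 at depth 1
Step 5: enter scope (depth=2)
Step 6: declare f=(read b)=21 at depth 2
Step 7: declare b=(read f)=21 at depth 2
Step 8: declare b=98 at depth 2
Step 9: declare f=(read f)=21 at depth 2
Step 10: exit scope (depth=1)
Step 11: declare d=(read b)=21 at depth 1
Visible at query point: b=21 d=21

Answer: 1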